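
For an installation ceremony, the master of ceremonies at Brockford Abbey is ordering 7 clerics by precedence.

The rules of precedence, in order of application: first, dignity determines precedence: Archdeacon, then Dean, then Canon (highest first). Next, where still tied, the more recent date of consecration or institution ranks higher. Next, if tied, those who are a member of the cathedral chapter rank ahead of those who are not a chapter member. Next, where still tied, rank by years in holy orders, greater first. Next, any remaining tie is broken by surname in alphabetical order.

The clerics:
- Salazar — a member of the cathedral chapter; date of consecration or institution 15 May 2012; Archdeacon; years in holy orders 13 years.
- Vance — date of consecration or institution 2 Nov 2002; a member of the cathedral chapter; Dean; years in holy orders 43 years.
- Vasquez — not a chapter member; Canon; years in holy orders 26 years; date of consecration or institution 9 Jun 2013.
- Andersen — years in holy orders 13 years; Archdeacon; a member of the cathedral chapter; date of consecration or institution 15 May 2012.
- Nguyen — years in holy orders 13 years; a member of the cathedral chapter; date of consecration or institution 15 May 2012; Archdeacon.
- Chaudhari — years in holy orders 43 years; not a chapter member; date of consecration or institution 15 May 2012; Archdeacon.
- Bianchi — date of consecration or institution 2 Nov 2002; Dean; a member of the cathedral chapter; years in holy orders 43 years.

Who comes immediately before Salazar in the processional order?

Nguyen

By dignity: Andersen, Nguyen, Salazar and Chaudhari (Archdeacon); then Bianchi and Vance (Dean); then Vasquez (Canon).
Andersen, Nguyen, Salazar and Chaudhari all have date of consecration or institution 15 May 2012, so the next rule applies.
Among Andersen, Nguyen, Salazar and Chaudhari, a member of the cathedral chapter before not a chapter member: Andersen, Nguyen and Salazar (a member of the cathedral chapter) before Chaudhari (not a chapter member).
Andersen, Nguyen and Salazar all have years in holy orders 13 years, so the next rule applies.
Among Andersen, Nguyen and Salazar, alphabetically by surname: Andersen before Nguyen before Salazar.
Bianchi and Vance both have date of consecration or institution 2 Nov 2002, so the next rule applies.
Bianchi and Vance are each a member of the cathedral chapter, so the next rule applies.
Bianchi and Vance both have years in holy orders 43 years, so the next rule applies.
Among Bianchi and Vance, alphabetically by surname: Bianchi before Vance.
Order: Andersen, Nguyen, Salazar, Chaudhari, Bianchi, Vance, Vasquez.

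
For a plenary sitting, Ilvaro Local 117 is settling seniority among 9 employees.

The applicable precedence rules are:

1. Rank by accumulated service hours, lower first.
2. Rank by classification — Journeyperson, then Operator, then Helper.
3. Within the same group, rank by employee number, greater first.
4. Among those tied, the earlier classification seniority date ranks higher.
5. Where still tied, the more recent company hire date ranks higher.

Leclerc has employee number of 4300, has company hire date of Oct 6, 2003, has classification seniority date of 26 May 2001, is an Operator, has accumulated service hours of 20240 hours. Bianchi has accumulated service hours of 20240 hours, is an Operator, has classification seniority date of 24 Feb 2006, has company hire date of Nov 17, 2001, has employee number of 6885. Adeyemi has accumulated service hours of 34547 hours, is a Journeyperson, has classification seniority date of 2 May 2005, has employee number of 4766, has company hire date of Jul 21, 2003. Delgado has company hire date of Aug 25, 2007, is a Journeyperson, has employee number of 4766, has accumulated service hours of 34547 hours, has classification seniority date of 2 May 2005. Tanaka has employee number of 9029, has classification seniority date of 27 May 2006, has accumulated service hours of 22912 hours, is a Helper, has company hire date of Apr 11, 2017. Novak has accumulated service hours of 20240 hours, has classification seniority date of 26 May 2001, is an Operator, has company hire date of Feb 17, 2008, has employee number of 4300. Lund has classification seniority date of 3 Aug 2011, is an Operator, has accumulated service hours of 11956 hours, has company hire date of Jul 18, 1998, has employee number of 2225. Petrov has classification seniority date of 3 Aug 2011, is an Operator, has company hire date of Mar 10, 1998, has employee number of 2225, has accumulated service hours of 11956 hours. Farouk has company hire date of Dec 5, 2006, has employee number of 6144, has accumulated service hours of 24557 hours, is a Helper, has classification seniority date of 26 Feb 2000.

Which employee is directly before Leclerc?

Novak

By accumulated service hours (lower first): Lund and Petrov (both 11956 hours); then Bianchi, Novak and Leclerc (each 20240 hours); then Tanaka (22912 hours); then Farouk (24557 hours); then Delgado and Adeyemi (both 34547 hours).
Lund and Petrov are each Operator, so the next rule applies.
Lund and Petrov both have employee number 2225, so the next rule applies.
Lund and Petrov both have classification seniority date 3 Aug 2011, so the next rule applies.
Among Lund and Petrov, by company hire date (later first): Lund (Jul 18, 1998) before Petrov (Mar 10, 1998).
Bianchi, Novak and Leclerc are each Operator, so the next rule applies.
Among Bianchi, Novak and Leclerc, by employee number (higher first): Bianchi (6885) before Novak and Leclerc (4300).
Novak and Leclerc both have classification seniority date 26 May 2001, so the next rule applies.
Among Novak and Leclerc, by company hire date (later first): Novak (Feb 17, 2008) before Leclerc (Oct 6, 2003).
Delgado and Adeyemi are each Journeyperson, so the next rule applies.
Delgado and Adeyemi both have employee number 4766, so the next rule applies.
Delgado and Adeyemi both have classification seniority date 2 May 2005, so the next rule applies.
Among Delgado and Adeyemi, by company hire date (later first): Delgado (Aug 25, 2007) before Adeyemi (Jul 21, 2003).
Order: Lund, Petrov, Bianchi, Novak, Leclerc, Tanaka, Farouk, Delgado, Adeyemi.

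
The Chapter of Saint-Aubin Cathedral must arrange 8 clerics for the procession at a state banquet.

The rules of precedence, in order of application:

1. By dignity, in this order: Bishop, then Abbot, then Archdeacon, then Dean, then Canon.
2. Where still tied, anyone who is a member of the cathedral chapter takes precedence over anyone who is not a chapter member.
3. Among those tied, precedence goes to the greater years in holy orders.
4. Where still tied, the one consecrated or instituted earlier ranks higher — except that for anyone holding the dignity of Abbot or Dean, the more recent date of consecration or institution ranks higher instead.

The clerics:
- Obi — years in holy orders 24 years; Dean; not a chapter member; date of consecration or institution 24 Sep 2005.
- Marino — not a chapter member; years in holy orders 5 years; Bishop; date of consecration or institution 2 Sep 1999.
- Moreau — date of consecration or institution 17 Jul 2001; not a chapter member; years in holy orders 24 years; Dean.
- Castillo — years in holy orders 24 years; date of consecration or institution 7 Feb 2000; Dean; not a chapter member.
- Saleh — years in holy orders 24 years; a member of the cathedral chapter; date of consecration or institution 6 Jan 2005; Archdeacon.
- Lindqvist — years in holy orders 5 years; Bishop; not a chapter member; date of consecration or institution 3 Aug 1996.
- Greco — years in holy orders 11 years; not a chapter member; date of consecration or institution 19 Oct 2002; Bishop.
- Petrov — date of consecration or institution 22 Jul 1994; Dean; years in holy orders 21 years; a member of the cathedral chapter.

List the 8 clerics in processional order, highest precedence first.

Greco, Lindqvist, Marino, Saleh, Petrov, Obi, Moreau, Castillo

By dignity: Greco, Lindqvist and Marino (Bishop); then Saleh (Archdeacon); then Petrov, Obi, Moreau and Castillo (Dean).
Greco, Lindqvist and Marino are each not a chapter member, so the next rule applies.
Among Greco, Lindqvist and Marino, by years in holy orders (higher first): Greco (11 years) before Lindqvist and Marino (5 years).
Among Lindqvist and Marino, by date of consecration or institution (earlier first): Lindqvist (3 Aug 1996) before Marino (2 Sep 1999).
Among Petrov, Obi, Moreau and Castillo, a member of the cathedral chapter before not a chapter member: Petrov (a member of the cathedral chapter) before Obi, Moreau and Castillo (not a chapter member).
Obi, Moreau and Castillo all have years in holy orders 24 years, so the next rule applies.
Among Obi, Moreau and Castillo, by date of consecration or institution (later first) (reversed rule for this group): Obi (24 Sep 2005) before Moreau (17 Jul 2001) before Castillo (7 Feb 2000).
Full order: Greco, Lindqvist, Marino, Saleh, Petrov, Obi, Moreau, Castillo.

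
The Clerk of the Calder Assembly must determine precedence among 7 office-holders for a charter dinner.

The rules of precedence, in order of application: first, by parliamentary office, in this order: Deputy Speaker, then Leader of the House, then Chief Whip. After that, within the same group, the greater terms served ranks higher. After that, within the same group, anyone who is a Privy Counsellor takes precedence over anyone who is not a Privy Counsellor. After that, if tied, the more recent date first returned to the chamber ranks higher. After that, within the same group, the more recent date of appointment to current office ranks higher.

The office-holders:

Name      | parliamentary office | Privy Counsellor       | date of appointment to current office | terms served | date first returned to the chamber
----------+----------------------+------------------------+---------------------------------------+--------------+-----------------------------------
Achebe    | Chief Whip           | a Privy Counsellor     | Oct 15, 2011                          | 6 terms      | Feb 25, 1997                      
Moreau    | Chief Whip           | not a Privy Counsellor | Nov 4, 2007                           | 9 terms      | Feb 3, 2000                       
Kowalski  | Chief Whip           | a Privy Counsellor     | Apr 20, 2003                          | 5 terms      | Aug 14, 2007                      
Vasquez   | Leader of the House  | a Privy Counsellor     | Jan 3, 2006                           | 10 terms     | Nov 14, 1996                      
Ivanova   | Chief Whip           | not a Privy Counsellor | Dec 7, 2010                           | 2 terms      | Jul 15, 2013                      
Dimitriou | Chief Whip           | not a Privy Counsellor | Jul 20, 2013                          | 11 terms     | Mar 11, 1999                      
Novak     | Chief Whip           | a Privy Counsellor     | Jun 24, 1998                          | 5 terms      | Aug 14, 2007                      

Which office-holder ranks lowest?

By parliamentary office: Vasquez (Leader of the House); then Dimitriou, Moreau, Achebe, Kowalski, Novak and Ivanova (Chief Whip).
Among Dimitriou, Moreau, Achebe, Kowalski, Novak and Ivanova, by terms served (higher first): Dimitriou (11 terms) before Moreau (9 terms) before Achebe (6 terms) before Kowalski and Novak (5 terms) before Ivanova (2 terms).
Kowalski and Novak are each a Privy Counsellor, so the next rule applies.
Kowalski and Novak both have date first returned to the chamber Aug 14, 2007, so the next rule applies.
Among Kowalski and Novak, by date of appointment to current office (later first): Kowalski (Apr 20, 2003) before Novak (Jun 24, 1998).
Order: Vasquez, Dimitriou, Moreau, Achebe, Kowalski, Novak, Ivanova.

Ivanova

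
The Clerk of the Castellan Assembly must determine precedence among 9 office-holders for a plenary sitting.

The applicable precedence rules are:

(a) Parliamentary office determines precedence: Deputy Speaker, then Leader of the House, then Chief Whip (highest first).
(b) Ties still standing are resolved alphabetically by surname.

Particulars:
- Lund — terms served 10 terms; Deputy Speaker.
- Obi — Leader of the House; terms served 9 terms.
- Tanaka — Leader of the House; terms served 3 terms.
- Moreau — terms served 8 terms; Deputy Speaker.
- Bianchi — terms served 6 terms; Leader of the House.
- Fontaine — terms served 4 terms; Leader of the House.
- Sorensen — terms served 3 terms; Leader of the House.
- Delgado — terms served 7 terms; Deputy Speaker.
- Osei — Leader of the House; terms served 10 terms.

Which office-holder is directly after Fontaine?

By parliamentary office: Delgado, Lund and Moreau (Deputy Speaker); then Bianchi, Fontaine, Obi, Osei, Sorensen and Tanaka (Leader of the House).
Among Delgado, Lund and Moreau, alphabetically by surname: Delgado before Lund before Moreau.
Among Bianchi, Fontaine, Obi, Osei, Sorensen and Tanaka, alphabetically by surname: Bianchi before Fontaine before Obi before Osei before Sorensen before Tanaka.
Order: Delgado, Lund, Moreau, Bianchi, Fontaine, Obi, Osei, Sorensen, Tanaka.

Obi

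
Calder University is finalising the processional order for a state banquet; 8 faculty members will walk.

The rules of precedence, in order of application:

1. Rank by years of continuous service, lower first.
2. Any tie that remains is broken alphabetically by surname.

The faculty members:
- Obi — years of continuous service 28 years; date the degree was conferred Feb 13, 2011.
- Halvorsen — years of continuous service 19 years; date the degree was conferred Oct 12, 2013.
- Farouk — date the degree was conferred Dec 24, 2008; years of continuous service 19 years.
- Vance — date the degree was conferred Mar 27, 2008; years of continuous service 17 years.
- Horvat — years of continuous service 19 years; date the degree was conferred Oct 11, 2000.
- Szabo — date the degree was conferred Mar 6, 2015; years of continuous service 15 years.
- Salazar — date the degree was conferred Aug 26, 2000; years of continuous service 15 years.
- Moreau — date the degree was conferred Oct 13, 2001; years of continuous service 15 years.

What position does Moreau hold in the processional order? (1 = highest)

By years of continuous service (lower first): Moreau, Salazar and Szabo (each 15 years); then Vance (17 years); then Farouk, Halvorsen and Horvat (each 19 years); then Obi (28 years).
Among Moreau, Salazar and Szabo, alphabetically by surname: Moreau before Salazar before Szabo.
Among Farouk, Halvorsen and Horvat, alphabetically by surname: Farouk before Halvorsen before Horvat.
Order: Moreau, Salazar, Szabo, Vance, Farouk, Halvorsen, Horvat, Obi. So position 1.

1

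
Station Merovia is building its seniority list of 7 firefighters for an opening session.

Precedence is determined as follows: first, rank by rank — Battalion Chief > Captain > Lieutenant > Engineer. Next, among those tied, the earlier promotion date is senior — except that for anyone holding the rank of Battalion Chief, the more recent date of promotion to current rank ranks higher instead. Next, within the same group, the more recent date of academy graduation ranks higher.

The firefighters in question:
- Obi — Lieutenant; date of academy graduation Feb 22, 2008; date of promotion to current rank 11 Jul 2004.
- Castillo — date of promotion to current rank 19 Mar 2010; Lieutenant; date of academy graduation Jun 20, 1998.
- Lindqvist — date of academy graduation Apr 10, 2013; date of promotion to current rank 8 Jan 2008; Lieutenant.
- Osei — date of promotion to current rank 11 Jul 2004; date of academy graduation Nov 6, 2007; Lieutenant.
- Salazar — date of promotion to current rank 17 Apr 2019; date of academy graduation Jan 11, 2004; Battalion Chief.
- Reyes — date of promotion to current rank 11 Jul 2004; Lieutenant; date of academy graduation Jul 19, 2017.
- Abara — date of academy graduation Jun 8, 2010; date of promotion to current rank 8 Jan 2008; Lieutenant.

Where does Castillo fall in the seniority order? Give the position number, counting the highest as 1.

By rank: Salazar (Battalion Chief); then Reyes, Obi, Osei, Lindqvist, Abara and Castillo (Lieutenant).
Among Reyes, Obi, Osei, Lindqvist, Abara and Castillo, by date of promotion to current rank (earlier first): Reyes, Obi and Osei (11 Jul 2004) before Lindqvist and Abara (8 Jan 2008) before Castillo (19 Mar 2010).
Among Reyes, Obi and Osei, by date of academy graduation (later first): Reyes (Jul 19, 2017) before Obi (Feb 22, 2008) before Osei (Nov 6, 2007).
Among Lindqvist and Abara, by date of academy graduation (later first): Lindqvist (Apr 10, 2013) before Abara (Jun 8, 2010).
Order: Salazar, Reyes, Obi, Osei, Lindqvist, Abara, Castillo. So position 7.

7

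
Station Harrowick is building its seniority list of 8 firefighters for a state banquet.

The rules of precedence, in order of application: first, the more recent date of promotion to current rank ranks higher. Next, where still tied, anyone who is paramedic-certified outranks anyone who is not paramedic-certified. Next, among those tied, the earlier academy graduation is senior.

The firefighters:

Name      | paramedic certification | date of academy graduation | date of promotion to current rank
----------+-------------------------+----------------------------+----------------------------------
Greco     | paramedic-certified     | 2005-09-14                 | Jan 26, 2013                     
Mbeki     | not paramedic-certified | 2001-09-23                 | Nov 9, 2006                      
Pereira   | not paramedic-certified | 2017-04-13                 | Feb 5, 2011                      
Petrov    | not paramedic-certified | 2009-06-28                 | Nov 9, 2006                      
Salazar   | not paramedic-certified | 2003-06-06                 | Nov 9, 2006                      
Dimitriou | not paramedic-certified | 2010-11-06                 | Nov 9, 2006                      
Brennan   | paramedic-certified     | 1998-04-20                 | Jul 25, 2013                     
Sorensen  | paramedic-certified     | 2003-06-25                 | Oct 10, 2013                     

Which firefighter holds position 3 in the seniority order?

By date of promotion to current rank (later first): Sorensen (Oct 10, 2013); then Brennan (Jul 25, 2013); then Greco (Jan 26, 2013); then Pereira (Feb 5, 2011); then Mbeki, Salazar, Petrov and Dimitriou (each Nov 9, 2006).
Mbeki, Salazar, Petrov and Dimitriou are each not paramedic-certified, so the next rule applies.
Among Mbeki, Salazar, Petrov and Dimitriou, by date of academy graduation (earlier first): Mbeki (2001-09-23) before Salazar (2003-06-06) before Petrov (2009-06-28) before Dimitriou (2010-11-06).
Order: Sorensen, Brennan, Greco, Pereira, Mbeki, Salazar, Petrov, Dimitriou.

Greco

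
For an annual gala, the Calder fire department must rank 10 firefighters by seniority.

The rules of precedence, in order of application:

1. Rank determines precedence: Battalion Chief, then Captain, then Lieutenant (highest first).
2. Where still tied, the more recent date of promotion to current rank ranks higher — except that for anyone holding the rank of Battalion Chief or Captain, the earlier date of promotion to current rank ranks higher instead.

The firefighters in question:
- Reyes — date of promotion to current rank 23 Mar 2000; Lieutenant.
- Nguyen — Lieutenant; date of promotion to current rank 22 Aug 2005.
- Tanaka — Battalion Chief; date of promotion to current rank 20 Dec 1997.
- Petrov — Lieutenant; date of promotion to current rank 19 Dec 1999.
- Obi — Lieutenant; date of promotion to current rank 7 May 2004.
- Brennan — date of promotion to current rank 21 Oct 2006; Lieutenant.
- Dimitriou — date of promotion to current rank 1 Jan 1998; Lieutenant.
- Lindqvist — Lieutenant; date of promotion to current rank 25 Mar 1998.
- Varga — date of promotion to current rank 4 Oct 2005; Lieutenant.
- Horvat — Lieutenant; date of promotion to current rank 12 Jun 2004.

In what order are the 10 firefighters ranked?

Tanaka, Brennan, Varga, Nguyen, Horvat, Obi, Reyes, Petrov, Lindqvist, Dimitriou

By rank: Tanaka (Battalion Chief); then Brennan, Varga, Nguyen, Horvat, Obi, Reyes, Petrov, Lindqvist and Dimitriou (Lieutenant).
Among Brennan, Varga, Nguyen, Horvat, Obi, Reyes, Petrov, Lindqvist and Dimitriou, by date of promotion to current rank (later first): Brennan (21 Oct 2006) before Varga (4 Oct 2005) before Nguyen (22 Aug 2005) before Horvat (12 Jun 2004) before Obi (7 May 2004) before Reyes (23 Mar 2000) before Petrov (19 Dec 1999) before Lindqvist (25 Mar 1998) before Dimitriou (1 Jan 1998).
Full order: Tanaka, Brennan, Varga, Nguyen, Horvat, Obi, Reyes, Petrov, Lindqvist, Dimitriou.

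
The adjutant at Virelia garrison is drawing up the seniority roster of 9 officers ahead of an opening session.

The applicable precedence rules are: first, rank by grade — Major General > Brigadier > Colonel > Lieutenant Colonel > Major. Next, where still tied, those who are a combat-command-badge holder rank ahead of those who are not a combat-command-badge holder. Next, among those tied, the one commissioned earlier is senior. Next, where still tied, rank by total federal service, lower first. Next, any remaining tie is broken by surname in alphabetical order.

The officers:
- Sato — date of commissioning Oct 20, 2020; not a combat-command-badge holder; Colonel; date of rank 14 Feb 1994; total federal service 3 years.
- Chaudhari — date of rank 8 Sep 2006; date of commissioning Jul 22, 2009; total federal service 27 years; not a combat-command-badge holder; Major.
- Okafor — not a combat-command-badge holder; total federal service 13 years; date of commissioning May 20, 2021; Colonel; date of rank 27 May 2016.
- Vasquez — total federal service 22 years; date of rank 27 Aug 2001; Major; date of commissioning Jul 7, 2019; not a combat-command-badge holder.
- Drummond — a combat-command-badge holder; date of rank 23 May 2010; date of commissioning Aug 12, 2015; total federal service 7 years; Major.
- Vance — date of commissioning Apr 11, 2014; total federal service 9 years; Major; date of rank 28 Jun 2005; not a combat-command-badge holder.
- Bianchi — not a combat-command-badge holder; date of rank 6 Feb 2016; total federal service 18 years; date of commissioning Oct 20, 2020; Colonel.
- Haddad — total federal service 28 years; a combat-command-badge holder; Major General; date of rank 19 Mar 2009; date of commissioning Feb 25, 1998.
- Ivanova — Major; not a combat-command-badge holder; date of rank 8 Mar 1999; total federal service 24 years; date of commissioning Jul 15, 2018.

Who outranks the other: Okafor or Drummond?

Okafor

By grade: Haddad (Major General); then Sato, Bianchi and Okafor (Colonel); then Drummond, Chaudhari, Vance, Ivanova and Vasquez (Major).
Sato, Bianchi and Okafor are each not a combat-command-badge holder, so the next rule applies.
Among Sato, Bianchi and Okafor, by date of commissioning (earlier first): Sato and Bianchi (Oct 20, 2020) before Okafor (May 20, 2021).
Among Sato and Bianchi, by total federal service (lower first): Sato (3 years) before Bianchi (18 years).
Among Drummond, Chaudhari, Vance, Ivanova and Vasquez, a combat-command-badge holder before not a combat-command-badge holder: Drummond (a combat-command-badge holder) before Chaudhari, Vance, Ivanova and Vasquez (not a combat-command-badge holder).
Among Chaudhari, Vance, Ivanova and Vasquez, by date of commissioning (earlier first): Chaudhari (Jul 22, 2009) before Vance (Apr 11, 2014) before Ivanova (Jul 15, 2018) before Vasquez (Jul 7, 2019).
So Okafor takes precedence.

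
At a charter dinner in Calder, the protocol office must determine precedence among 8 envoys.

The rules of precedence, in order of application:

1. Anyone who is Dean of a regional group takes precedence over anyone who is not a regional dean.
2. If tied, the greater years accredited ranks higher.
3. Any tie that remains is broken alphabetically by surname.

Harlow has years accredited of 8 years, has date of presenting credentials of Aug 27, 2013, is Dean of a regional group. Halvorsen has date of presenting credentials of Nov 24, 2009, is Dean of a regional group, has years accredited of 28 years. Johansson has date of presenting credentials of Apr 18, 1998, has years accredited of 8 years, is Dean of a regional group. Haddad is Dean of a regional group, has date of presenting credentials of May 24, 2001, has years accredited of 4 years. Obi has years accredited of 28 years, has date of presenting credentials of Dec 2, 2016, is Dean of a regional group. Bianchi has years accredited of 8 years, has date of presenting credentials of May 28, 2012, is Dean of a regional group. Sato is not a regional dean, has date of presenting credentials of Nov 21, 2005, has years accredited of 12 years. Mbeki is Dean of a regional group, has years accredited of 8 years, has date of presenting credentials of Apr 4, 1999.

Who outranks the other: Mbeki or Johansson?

By the first rule: Halvorsen, Obi, Bianchi, Harlow, Johansson, Mbeki and Haddad (each Dean of a regional group); then Sato (not a regional dean).
Among Halvorsen, Obi, Bianchi, Harlow, Johansson, Mbeki and Haddad, by years accredited (higher first): Halvorsen and Obi (28 years) before Bianchi, Harlow, Johansson and Mbeki (8 years) before Haddad (4 years).
Among Halvorsen and Obi, alphabetically by surname: Halvorsen before Obi.
Among Bianchi, Harlow, Johansson and Mbeki, alphabetically by surname: Bianchi before Harlow before Johansson before Mbeki.
So Johansson takes precedence.

Johansson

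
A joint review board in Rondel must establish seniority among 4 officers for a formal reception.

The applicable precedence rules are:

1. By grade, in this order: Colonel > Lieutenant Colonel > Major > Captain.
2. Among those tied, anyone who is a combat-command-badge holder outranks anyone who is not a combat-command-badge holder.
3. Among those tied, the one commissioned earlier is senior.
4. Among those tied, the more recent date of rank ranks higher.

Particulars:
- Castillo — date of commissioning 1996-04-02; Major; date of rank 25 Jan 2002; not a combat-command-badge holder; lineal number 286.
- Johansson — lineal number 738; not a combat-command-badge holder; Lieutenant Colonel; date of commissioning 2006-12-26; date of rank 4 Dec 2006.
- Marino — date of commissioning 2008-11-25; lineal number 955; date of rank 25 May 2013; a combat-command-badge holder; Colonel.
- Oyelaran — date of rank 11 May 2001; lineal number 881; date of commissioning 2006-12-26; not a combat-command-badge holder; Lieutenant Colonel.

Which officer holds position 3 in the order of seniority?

Oyelaran

By grade: Marino (Colonel); then Johansson and Oyelaran (Lieutenant Colonel); then Castillo (Major).
Johansson and Oyelaran are each not a combat-command-badge holder, so the next rule applies.
Johansson and Oyelaran both have date of commissioning 2006-12-26, so the next rule applies.
Among Johansson and Oyelaran, by date of rank (later first): Johansson (4 Dec 2006) before Oyelaran (11 May 2001).
Order: Marino, Johansson, Oyelaran, Castillo.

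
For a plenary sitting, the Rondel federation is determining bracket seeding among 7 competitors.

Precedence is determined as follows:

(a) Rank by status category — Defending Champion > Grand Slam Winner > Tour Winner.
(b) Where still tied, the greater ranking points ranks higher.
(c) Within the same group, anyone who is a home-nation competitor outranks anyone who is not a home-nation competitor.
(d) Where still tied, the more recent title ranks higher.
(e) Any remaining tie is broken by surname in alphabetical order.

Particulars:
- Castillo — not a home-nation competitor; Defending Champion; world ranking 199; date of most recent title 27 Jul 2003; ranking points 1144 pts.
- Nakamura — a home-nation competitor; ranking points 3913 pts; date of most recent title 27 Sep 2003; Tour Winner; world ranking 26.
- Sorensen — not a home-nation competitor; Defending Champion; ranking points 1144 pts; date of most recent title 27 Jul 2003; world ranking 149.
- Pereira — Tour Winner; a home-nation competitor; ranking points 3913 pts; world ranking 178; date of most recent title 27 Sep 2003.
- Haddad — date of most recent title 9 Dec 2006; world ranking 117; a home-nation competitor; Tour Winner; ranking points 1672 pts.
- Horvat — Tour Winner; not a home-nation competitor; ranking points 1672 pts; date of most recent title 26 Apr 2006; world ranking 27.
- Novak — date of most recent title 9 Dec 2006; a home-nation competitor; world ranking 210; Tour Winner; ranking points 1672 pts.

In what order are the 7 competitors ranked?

Castillo, Sorensen, Nakamura, Pereira, Haddad, Novak, Horvat

By status category: Castillo and Sorensen (Defending Champion); then Nakamura, Pereira, Haddad, Novak and Horvat (Tour Winner).
Castillo and Sorensen both have ranking points 1144 pts, so the next rule applies.
Castillo and Sorensen are each not a home-nation competitor, so the next rule applies.
Castillo and Sorensen both have date of most recent title 27 Jul 2003, so the next rule applies.
Among Castillo and Sorensen, alphabetically by surname: Castillo before Sorensen.
Among Nakamura, Pereira, Haddad, Novak and Horvat, by ranking points (higher first): Nakamura and Pereira (3913 pts) before Haddad, Novak and Horvat (1672 pts).
Nakamura and Pereira are each a home-nation competitor, so the next rule applies.
Nakamura and Pereira both have date of most recent title 27 Sep 2003, so the next rule applies.
Among Nakamura and Pereira, alphabetically by surname: Nakamura before Pereira.
Among Haddad, Novak and Horvat, a home-nation competitor before not a home-nation competitor: Haddad and Novak (a home-nation competitor) before Horvat (not a home-nation competitor).
Haddad and Novak both have date of most recent title 9 Dec 2006, so the next rule applies.
Among Haddad and Novak, alphabetically by surname: Haddad before Novak.
Full order: Castillo, Sorensen, Nakamura, Pereira, Haddad, Novak, Horvat.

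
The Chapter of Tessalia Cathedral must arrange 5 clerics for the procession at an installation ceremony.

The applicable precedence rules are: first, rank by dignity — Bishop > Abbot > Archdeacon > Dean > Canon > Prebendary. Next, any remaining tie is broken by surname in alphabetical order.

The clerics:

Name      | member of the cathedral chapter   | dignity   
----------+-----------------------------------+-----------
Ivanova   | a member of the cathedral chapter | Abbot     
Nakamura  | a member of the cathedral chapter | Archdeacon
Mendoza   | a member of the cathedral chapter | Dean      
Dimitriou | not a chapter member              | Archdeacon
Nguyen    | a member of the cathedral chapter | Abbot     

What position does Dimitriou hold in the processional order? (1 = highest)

By dignity: Ivanova and Nguyen (Abbot); then Dimitriou and Nakamura (Archdeacon); then Mendoza (Dean).
Among Ivanova and Nguyen, alphabetically by surname: Ivanova before Nguyen.
Among Dimitriou and Nakamura, alphabetically by surname: Dimitriou before Nakamura.
Order: Ivanova, Nguyen, Dimitriou, Nakamura, Mendoza. So position 3.

3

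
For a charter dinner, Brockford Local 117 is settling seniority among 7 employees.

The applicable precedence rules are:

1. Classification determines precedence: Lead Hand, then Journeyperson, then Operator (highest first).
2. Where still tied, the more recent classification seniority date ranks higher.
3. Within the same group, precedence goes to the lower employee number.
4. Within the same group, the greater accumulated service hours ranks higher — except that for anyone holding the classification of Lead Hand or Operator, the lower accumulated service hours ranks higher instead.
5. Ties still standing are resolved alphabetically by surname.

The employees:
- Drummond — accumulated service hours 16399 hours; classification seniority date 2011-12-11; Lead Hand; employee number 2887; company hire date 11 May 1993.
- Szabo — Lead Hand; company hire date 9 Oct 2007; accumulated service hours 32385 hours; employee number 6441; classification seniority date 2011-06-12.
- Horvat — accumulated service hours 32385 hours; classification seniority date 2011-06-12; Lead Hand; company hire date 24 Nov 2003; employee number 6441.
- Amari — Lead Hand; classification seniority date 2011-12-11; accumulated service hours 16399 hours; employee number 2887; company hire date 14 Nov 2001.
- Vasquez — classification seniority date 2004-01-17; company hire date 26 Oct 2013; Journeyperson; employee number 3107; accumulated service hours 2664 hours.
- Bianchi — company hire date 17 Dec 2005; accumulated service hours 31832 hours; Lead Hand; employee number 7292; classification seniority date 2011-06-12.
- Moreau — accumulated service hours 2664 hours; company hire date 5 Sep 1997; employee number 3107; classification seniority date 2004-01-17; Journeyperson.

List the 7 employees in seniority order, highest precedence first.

By classification: Amari, Drummond, Horvat, Szabo and Bianchi (Lead Hand); then Moreau and Vasquez (Journeyperson).
Among Amari, Drummond, Horvat, Szabo and Bianchi, by classification seniority date (later first): Amari and Drummond (2011-12-11) before Horvat, Szabo and Bianchi (2011-06-12).
Amari and Drummond both have employee number 2887, so the next rule applies.
Amari and Drummond both have accumulated service hours 16399 hours, so the next rule applies.
Among Amari and Drummond, alphabetically by surname: Amari before Drummond.
Among Horvat, Szabo and Bianchi, by employee number (lower first): Horvat and Szabo (6441) before Bianchi (7292).
Horvat and Szabo both have accumulated service hours 32385 hours, so the next rule applies.
Among Horvat and Szabo, alphabetically by surname: Horvat before Szabo.
Moreau and Vasquez both have classification seniority date 2004-01-17, so the next rule applies.
Moreau and Vasquez both have employee number 3107, so the next rule applies.
Moreau and Vasquez both have accumulated service hours 2664 hours, so the next rule applies.
Among Moreau and Vasquez, alphabetically by surname: Moreau before Vasquez.
Full order: Amari, Drummond, Horvat, Szabo, Bianchi, Moreau, Vasquez.

Amari, Drummond, Horvat, Szabo, Bianchi, Moreau, Vasquez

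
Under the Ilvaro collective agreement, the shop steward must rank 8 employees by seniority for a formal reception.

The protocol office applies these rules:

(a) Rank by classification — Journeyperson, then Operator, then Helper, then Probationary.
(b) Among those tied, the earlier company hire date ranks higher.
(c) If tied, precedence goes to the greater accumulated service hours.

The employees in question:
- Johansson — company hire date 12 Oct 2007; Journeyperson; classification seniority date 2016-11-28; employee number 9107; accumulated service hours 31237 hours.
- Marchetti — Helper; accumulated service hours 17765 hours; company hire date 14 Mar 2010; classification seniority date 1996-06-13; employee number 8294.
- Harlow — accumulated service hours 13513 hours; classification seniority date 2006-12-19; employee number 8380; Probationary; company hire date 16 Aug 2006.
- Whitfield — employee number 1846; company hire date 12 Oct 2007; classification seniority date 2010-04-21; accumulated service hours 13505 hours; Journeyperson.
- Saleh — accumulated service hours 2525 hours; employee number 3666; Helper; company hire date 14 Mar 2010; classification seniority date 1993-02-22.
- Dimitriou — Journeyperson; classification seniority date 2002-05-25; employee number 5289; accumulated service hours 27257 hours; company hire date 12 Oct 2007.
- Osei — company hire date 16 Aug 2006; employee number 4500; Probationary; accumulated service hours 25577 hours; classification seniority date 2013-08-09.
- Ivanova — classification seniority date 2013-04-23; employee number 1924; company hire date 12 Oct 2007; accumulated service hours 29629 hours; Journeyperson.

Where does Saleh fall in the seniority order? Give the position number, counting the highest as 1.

6

By classification: Johansson, Ivanova, Dimitriou and Whitfield (Journeyperson); then Marchetti and Saleh (Helper); then Osei and Harlow (Probationary).
Johansson, Ivanova, Dimitriou and Whitfield all have company hire date 12 Oct 2007, so the next rule applies.
Among Johansson, Ivanova, Dimitriou and Whitfield, by accumulated service hours (higher first): Johansson (31237 hours) before Ivanova (29629 hours) before Dimitriou (27257 hours) before Whitfield (13505 hours).
Marchetti and Saleh both have company hire date 14 Mar 2010, so the next rule applies.
Among Marchetti and Saleh, by accumulated service hours (higher first): Marchetti (17765 hours) before Saleh (2525 hours).
Osei and Harlow both have company hire date 16 Aug 2006, so the next rule applies.
Among Osei and Harlow, by accumulated service hours (higher first): Osei (25577 hours) before Harlow (13513 hours).
Order: Johansson, Ivanova, Dimitriou, Whitfield, Marchetti, Saleh, Osei, Harlow. So position 6.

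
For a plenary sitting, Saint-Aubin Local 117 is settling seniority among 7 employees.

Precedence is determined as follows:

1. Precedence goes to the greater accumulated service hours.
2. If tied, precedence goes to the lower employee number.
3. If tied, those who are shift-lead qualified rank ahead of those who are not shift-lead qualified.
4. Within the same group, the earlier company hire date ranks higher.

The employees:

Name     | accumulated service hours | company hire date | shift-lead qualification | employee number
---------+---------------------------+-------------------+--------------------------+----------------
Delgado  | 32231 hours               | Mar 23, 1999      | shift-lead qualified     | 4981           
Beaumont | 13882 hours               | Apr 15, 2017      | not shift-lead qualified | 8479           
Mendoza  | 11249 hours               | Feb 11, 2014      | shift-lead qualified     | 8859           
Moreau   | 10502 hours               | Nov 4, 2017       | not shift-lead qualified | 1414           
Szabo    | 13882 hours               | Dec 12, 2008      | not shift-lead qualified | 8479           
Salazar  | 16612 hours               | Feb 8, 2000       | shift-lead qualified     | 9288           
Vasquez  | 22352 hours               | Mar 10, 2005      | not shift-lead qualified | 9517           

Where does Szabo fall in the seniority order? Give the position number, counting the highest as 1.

4

By accumulated service hours (higher first): Delgado (32231 hours); then Vasquez (22352 hours); then Salazar (16612 hours); then Szabo and Beaumont (both 13882 hours); then Mendoza (11249 hours); then Moreau (10502 hours).
Szabo and Beaumont both have employee number 8479, so the next rule applies.
Szabo and Beaumont are each not shift-lead qualified, so the next rule applies.
Among Szabo and Beaumont, by company hire date (earlier first): Szabo (Dec 12, 2008) before Beaumont (Apr 15, 2017).
Order: Delgado, Vasquez, Salazar, Szabo, Beaumont, Mendoza, Moreau. So position 4.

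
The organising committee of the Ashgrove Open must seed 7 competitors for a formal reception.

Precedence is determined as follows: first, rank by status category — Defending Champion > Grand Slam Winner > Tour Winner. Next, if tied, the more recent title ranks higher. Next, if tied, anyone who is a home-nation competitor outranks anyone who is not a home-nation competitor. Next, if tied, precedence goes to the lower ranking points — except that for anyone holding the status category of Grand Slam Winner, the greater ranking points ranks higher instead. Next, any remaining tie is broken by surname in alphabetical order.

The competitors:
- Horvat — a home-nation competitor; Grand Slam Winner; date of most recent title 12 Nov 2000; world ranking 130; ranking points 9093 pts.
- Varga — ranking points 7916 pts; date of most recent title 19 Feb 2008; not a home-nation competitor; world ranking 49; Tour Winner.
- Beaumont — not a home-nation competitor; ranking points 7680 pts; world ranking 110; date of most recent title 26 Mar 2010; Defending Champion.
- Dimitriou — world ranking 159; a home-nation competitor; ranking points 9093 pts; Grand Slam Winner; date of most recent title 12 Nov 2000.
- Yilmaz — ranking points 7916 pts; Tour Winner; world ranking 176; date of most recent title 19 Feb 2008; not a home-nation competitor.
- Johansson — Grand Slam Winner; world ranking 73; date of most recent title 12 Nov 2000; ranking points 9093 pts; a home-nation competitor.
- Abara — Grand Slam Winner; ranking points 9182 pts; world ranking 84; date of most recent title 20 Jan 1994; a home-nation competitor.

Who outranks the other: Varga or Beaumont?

By status category: Beaumont (Defending Champion); then Dimitriou, Horvat, Johansson and Abara (Grand Slam Winner); then Varga and Yilmaz (Tour Winner).
Among Dimitriou, Horvat, Johansson and Abara, by date of most recent title (later first): Dimitriou, Horvat and Johansson (12 Nov 2000) before Abara (20 Jan 1994).
Dimitriou, Horvat and Johansson are each a home-nation competitor, so the next rule applies.
Dimitriou, Horvat and Johansson all have ranking points 9093 pts, so the next rule applies.
Among Dimitriou, Horvat and Johansson, alphabetically by surname: Dimitriou before Horvat before Johansson.
Varga and Yilmaz both have date of most recent title 19 Feb 2008, so the next rule applies.
Varga and Yilmaz are each not a home-nation competitor, so the next rule applies.
Varga and Yilmaz both have ranking points 7916 pts, so the next rule applies.
Among Varga and Yilmaz, alphabetically by surname: Varga before Yilmaz.
So Beaumont takes precedence.

Beaumont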